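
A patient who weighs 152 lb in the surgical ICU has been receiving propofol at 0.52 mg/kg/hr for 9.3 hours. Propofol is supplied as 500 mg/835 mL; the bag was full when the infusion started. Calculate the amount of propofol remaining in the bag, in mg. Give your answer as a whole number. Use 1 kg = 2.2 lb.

Weight = 152 lb ÷ 2.2 lb/kg = 69.09091 kg
Dose = 0.52 mg/kg/hr × 69.09091 kg = 35.92727 mg/hr
Concentration = 500 mg ÷ 835 mL = 0.5988024 mg/mL
Rate = 35.92727 mg/hr ÷ 0.5988024 mg/mL = 59.99855 mL/hr
Volume infused = 59.99855 mL/hr × 9.3 hr = 557.9865 mL
Volume remaining = 835 − 557.9865 = 277.0135 mL
Drug remaining = 277.0135 mL × 0.5988024 mg/mL = 165.8764 mg

166 mg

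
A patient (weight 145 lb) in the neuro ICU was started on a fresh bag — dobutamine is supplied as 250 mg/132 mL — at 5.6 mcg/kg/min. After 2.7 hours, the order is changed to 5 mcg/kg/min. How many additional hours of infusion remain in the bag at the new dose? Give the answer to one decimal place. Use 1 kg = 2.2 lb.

Initial rate:
Weight = 145 lb ÷ 2.2 lb/kg = 65.90909 kg
Dose = 5.6 mcg/kg/min × 65.90909 kg = 369.0909 mcg/min
369.0909 mcg/min × 60 min/hr = 22145.45 mcg/hr
Concentration = 250 mg ÷ 132 mL = 1.893939 mg/mL = 1893.939 mcg/mL
Rate = 22145.45 mcg/hr ÷ 1893.939 mcg/mL = 11.6928 mL/hr
Volume infused so far = 11.6928 mL/hr × 2.7 hr = 31.57056 mL
Volume remaining = 132 − 31.57056 = 100.4294 mL
New rate:
Dose = 5 mcg/kg/min × 65.90909 kg = 329.5455 mcg/min
329.5455 mcg/min × 60 min/hr = 19772.73 mcg/hr
Rate = 19772.73 mcg/hr ÷ 1893.939 mcg/mL = 10.44 mL/hr
Time remaining = 100.4294 mL ÷ 10.44 mL/hr = 9.619678 hr

9.6 hours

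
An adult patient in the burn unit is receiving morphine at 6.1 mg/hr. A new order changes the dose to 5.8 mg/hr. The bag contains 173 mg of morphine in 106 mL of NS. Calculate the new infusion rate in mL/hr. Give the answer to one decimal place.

3.6 mL/hr

Concentration = 173 mg ÷ 106 mL = 1.632075 mg/mL
Rate = 5.8 mg/hr ÷ 1.632075 mg/mL = 3.553757 mL/hr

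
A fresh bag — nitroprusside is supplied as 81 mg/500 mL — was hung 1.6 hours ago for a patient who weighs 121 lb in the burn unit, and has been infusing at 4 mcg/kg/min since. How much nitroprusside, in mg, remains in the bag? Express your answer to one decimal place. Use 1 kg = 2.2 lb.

59.9 mg

Weight = 121 lb ÷ 2.2 lb/kg = 55 kg
Dose = 4 mcg/kg/min × 55 kg = 220 mcg/min
220 mcg/min × 60 min/hr = 13200 mcg/hr
Concentration = 81 mg ÷ 500 mL = 0.162 mg/mL = 162 mcg/mL
Rate = 13200 mcg/hr ÷ 162 mcg/mL = 81.48148 mL/hr
Volume infused = 81.48148 mL/hr × 1.6 hr = 130.3704 mL
Volume remaining = 500 − 130.3704 = 369.6296 mL
Drug remaining = 369.6296 mL × 162 mcg/mL = 59880 mcg = 59.88 mg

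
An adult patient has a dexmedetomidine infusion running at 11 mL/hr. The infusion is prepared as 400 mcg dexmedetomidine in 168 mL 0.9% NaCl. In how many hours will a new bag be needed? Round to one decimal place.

Duration = 168 mL ÷ 11 mL/hr = 15.27273 hr

15.3 hours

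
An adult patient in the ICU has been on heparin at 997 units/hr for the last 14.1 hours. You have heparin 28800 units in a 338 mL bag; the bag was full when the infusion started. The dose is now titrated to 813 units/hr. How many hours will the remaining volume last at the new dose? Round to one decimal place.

18.1 hours

Initial rate:
Concentration = 28800 units ÷ 338 mL = 85.2071 units/mL
Rate = 997 units/hr ÷ 85.2071 units/mL = 11.7009 mL/hr
Volume infused so far = 11.7009 mL/hr × 14.1 hr = 164.9827 mL
Volume remaining = 338 − 164.9827 = 173.0173 mL
New rate:
Rate = 813 units/hr ÷ 85.2071 units/mL = 9.541458 mL/hr
Time remaining = 173.0173 mL ÷ 9.541458 mL/hr = 18.13321 hr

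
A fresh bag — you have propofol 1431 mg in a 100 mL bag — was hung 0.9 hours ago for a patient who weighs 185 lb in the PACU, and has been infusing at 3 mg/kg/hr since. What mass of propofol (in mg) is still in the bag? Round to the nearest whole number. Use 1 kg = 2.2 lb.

1204 mg

Weight = 185 lb ÷ 2.2 lb/kg = 84.09091 kg
Dose = 3 mg/kg/hr × 84.09091 kg = 252.2727 mg/hr
Concentration = 1431 mg ÷ 100 mL = 14.31 mg/mL
Rate = 252.2727 mg/hr ÷ 14.31 mg/mL = 17.62912 mL/hr
Volume infused = 17.62912 mL/hr × 0.9 hr = 15.86621 mL
Volume remaining = 100 − 15.86621 = 84.13379 mL
Drug remaining = 84.13379 mL × 14.31 mg/mL = 1203.955 mg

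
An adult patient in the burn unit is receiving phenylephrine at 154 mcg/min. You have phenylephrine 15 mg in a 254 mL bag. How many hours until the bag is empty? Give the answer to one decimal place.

1.6 hours

154 mcg/min × 60 min/hr = 9240 mcg/hr
Concentration = 15 mg ÷ 254 mL = 0.05905512 mg/mL = 59.05512 mcg/mL
Rate = 9240 mcg/hr ÷ 59.05512 mcg/mL = 156.464 mL/hr
Duration = 254 mL ÷ 156.464 mL/hr = 1.623377 hr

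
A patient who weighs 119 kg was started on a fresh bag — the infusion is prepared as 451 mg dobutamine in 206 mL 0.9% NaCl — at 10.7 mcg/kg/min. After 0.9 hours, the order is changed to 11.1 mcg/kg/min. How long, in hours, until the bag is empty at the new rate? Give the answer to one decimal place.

4.8 hours

Initial rate:
Dose = 10.7 mcg/kg/min × 119 kg = 1273.3 mcg/min
1273.3 mcg/min × 60 min/hr = 76398 mcg/hr
Concentration = 451 mg ÷ 206 mL = 2.18932 mg/mL = 2189.32 mcg/mL
Rate = 76398 mcg/hr ÷ 2189.32 mcg/mL = 34.89576 mL/hr
Volume infused so far = 34.89576 mL/hr × 0.9 hr = 31.40618 mL
Volume remaining = 206 − 31.40618 = 174.5938 mL
New rate:
Dose = 11.1 mcg/kg/min × 119 kg = 1320.9 mcg/min
1320.9 mcg/min × 60 min/hr = 79254 mcg/hr
Rate = 79254 mcg/hr ÷ 2189.32 mcg/mL = 36.20027 mL/hr
Time remaining = 174.5938 mL ÷ 36.20027 mL/hr = 4.822997 hr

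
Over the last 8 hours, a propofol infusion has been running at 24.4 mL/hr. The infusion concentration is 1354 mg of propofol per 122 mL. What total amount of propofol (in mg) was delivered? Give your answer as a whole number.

2166 mg

Concentration = 1354 mg ÷ 122 mL = 11.09836 mg/mL
Drug rate = 24.4 mL/hr × 11.09836 mg/mL = 270.8 mg/hr
Total = 270.8 mg/hr × 8 hr = 2166.4 mg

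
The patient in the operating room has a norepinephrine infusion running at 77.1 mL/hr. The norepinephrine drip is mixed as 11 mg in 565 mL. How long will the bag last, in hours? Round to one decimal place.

Duration = 565 mL ÷ 77.1 mL/hr = 7.328145 hr

7.3 hours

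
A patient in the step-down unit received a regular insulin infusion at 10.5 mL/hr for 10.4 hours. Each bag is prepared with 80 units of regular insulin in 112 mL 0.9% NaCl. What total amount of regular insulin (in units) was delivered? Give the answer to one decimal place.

Concentration = 80 units ÷ 112 mL = 0.7142857 units/mL
Drug rate = 10.5 mL/hr × 0.7142857 units/mL = 7.5 units/hr
Total = 7.5 units/hr × 10.4 hr = 78 units

78.0 units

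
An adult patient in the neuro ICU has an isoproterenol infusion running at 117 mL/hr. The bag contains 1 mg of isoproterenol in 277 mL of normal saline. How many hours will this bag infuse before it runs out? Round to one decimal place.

Duration = 277 mL ÷ 117 mL/hr = 2.367521 hr

2.4 hours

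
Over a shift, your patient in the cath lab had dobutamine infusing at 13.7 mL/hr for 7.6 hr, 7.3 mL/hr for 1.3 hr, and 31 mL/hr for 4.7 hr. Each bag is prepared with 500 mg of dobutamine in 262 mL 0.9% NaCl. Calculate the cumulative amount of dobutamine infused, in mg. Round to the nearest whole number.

Concentration = 500 mg ÷ 262 mL = 1.908397 mg/mL
Stage 1: 13.7 mL/hr × 7.6 hr = 104.12 mL → 104.12 mL × 1.908397 mg/mL = 198.7023 mg
Stage 2: 7.3 mL/hr × 1.3 hr = 9.49 mL → 9.49 mL × 1.908397 mg/mL = 18.11069 mg
Stage 3: 31 mL/hr × 4.7 hr = 145.7 mL → 145.7 mL × 1.908397 mg/mL = 278.0534 mg
Total = 198.7023 + 18.11069 + 278.0534 = 494.8664 mg

495 mg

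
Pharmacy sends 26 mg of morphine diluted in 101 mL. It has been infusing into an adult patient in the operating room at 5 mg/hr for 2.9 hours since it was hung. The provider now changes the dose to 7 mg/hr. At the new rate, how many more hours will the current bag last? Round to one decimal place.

1.6 hours

Initial rate:
Concentration = 26 mg ÷ 101 mL = 0.2574257 mg/mL
Rate = 5 mg/hr ÷ 0.2574257 mg/mL = 19.42308 mL/hr
Volume infused so far = 19.42308 mL/hr × 2.9 hr = 56.32692 mL
Volume remaining = 101 − 56.32692 = 44.67308 mL
New rate:
Rate = 7 mg/hr ÷ 0.2574257 mg/mL = 27.19231 mL/hr
Time remaining = 44.67308 mL ÷ 27.19231 mL/hr = 1.642857 hr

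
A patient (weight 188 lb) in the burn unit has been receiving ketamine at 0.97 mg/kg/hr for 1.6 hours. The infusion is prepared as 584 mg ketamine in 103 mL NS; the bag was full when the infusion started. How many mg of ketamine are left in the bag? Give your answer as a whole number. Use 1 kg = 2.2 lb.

451 mg

Weight = 188 lb ÷ 2.2 lb/kg = 85.45455 kg
Dose = 0.97 mg/kg/hr × 85.45455 kg = 82.89091 mg/hr
Concentration = 584 mg ÷ 103 mL = 5.669903 mg/mL
Rate = 82.89091 mg/hr ÷ 5.669903 mg/mL = 14.61946 mL/hr
Volume infused = 14.61946 mL/hr × 1.6 hr = 23.39113 mL
Volume remaining = 103 − 23.39113 = 79.60887 mL
Drug remaining = 79.60887 mL × 5.669903 mg/mL = 451.3745 mg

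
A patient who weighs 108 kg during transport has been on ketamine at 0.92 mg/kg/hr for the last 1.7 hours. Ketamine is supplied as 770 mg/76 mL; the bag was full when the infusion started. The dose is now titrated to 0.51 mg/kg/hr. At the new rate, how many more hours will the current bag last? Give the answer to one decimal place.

10.9 hours

Initial rate:
Dose = 0.92 mg/kg/hr × 108 kg = 99.36 mg/hr
Concentration = 770 mg ÷ 76 mL = 10.13158 mg/mL
Rate = 99.36 mg/hr ÷ 10.13158 mg/mL = 9.806961 mL/hr
Volume infused so far = 9.806961 mL/hr × 1.7 hr = 16.67183 mL
Volume remaining = 76 − 16.67183 = 59.32817 mL
New rate:
Dose = 0.51 mg/kg/hr × 108 kg = 55.08 mg/hr
Rate = 55.08 mg/hr ÷ 10.13158 mg/mL = 5.436468 mL/hr
Time remaining = 59.32817 mL ÷ 5.436468 mL/hr = 10.913 hr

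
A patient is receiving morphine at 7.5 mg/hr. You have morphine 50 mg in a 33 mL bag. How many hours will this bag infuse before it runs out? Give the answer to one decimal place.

6.7 hours

Concentration = 50 mg ÷ 33 mL = 1.515152 mg/mL
Rate = 7.5 mg/hr ÷ 1.515152 mg/mL = 4.95 mL/hr
Duration = 33 mL ÷ 4.95 mL/hr = 6.666667 hr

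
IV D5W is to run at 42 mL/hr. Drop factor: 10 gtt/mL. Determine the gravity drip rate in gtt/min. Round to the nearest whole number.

42 mL/hr ÷ 60 min/hr = 0.7 mL/min
0.7 mL/min × 10 gtt/mL = 7 gtt/min

7 gtt/min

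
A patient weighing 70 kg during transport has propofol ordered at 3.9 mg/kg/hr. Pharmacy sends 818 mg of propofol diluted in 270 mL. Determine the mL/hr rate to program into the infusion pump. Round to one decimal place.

Dose = 3.9 mg/kg/hr × 70 kg = 273 mg/hr
Concentration = 818 mg ÷ 270 mL = 3.02963 mg/mL
Rate = 273 mg/hr ÷ 3.02963 mg/mL = 90.11002 mL/hr

90.1 mL/hr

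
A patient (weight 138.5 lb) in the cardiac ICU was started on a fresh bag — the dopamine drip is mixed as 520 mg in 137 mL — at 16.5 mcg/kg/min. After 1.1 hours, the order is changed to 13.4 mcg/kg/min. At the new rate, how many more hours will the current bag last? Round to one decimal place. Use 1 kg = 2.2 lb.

Initial rate:
Weight = 138.5 lb ÷ 2.2 lb/kg = 62.95455 kg
Dose = 16.5 mcg/kg/min × 62.95455 kg = 1038.75 mcg/min
1038.75 mcg/min × 60 min/hr = 62325 mcg/hr
Concentration = 520 mg ÷ 137 mL = 3.79562 mg/mL = 3795.62 mcg/mL
Rate = 62325 mcg/hr ÷ 3795.62 mcg/mL = 16.42024 mL/hr
Volume infused so far = 16.42024 mL/hr × 1.1 hr = 18.06226 mL
Volume remaining = 137 − 18.06226 = 118.9377 mL
New rate:
Dose = 13.4 mcg/kg/min × 62.95455 kg = 843.5909 mcg/min
843.5909 mcg/min × 60 min/hr = 50615.45 mcg/hr
Rate = 50615.45 mcg/hr ÷ 3795.62 mcg/mL = 13.33523 mL/hr
Time remaining = 118.9377 mL ÷ 13.33523 mL/hr = 8.919064 hr

8.9 hours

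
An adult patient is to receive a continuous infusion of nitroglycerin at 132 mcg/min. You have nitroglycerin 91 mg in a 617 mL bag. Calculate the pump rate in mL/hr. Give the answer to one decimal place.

53.7 mL/hr

132 mcg/min × 60 min/hr = 7920 mcg/hr
Concentration = 91 mg ÷ 617 mL = 0.1474878 mg/mL = 147.4878 mcg/mL
Rate = 7920 mcg/hr ÷ 147.4878 mcg/mL = 53.69934 mL/hr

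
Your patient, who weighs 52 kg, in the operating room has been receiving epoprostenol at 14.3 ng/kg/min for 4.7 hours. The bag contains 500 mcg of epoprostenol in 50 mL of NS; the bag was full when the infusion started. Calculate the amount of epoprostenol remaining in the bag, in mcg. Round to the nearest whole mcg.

290 mcg

Dose = 14.3 ng/kg/min × 52 kg = 743.6 ng/min
743.6 ng/min × 60 min/hr = 44616 ng/hr
Concentration = 500 mcg ÷ 50 mL = 10 mcg/mL = 10000 ng/mL
Rate = 44616 ng/hr ÷ 10000 ng/mL = 4.4616 mL/hr
Volume infused = 4.4616 mL/hr × 4.7 hr = 20.96952 mL
Volume remaining = 50 − 20.96952 = 29.03048 mL
Drug remaining = 29.03048 mL × 10000 ng/mL = 290304.8 ng = 290.3048 mcg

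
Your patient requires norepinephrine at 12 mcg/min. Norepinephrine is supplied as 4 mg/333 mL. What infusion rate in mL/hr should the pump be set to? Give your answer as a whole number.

60 mL/hr

12 mcg/min × 60 min/hr = 720 mcg/hr
Concentration = 4 mg ÷ 333 mL = 0.01201201 mg/mL = 12.01201 mcg/mL
Rate = 720 mcg/hr ÷ 12.01201 mcg/mL = 59.94 mL/hr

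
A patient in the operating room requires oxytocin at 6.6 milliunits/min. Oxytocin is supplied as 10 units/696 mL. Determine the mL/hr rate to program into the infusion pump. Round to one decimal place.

27.6 mL/hr

6.6 milliunits/min × 60 min/hr = 396 milliunits/hr
Concentration = 10 units ÷ 696 mL = 0.01436782 units/mL = 14.36782 milliunits/mL
Rate = 396 milliunits/hr ÷ 14.36782 milliunits/mL = 27.5616 mL/hr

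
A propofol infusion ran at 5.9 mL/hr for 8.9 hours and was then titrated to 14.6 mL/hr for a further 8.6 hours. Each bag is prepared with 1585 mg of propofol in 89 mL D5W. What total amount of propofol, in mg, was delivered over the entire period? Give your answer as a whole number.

3171 mg

Concentration = 1585 mg ÷ 89 mL = 17.80899 mg/mL
Stage 1: 5.9 mL/hr × 8.9 hr = 52.51 mL → 52.51 mL × 17.80899 mg/mL = 935.15 mg
Stage 2: 14.6 mL/hr × 8.6 hr = 125.56 mL → 125.56 mL × 17.80899 mg/mL = 2236.097 mg
Total = 935.15 + 2236.097 = 3171.247 mg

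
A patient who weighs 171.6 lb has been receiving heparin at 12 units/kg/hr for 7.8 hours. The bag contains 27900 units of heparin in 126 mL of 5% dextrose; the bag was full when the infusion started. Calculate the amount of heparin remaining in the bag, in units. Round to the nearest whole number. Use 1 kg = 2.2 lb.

20599 units

Weight = 171.6 lb ÷ 2.2 lb/kg = 78 kg
Dose = 12 units/kg/hr × 78 kg = 936 units/hr
Concentration = 27900 units ÷ 126 mL = 221.4286 units/mL
Rate = 936 units/hr ÷ 221.4286 units/mL = 4.227097 mL/hr
Volume infused = 4.227097 mL/hr × 7.8 hr = 32.97135 mL
Volume remaining = 126 − 32.97135 = 93.02865 mL
Drug remaining = 93.02865 mL × 221.4286 units/mL = 20599.2 units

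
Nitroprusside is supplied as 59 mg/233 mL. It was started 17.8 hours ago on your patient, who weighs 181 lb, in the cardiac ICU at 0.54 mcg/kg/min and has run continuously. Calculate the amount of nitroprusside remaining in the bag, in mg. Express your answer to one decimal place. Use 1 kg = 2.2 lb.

Weight = 181 lb ÷ 2.2 lb/kg = 82.27273 kg
Dose = 0.54 mcg/kg/min × 82.27273 kg = 44.42727 mcg/min
44.42727 mcg/min × 60 min/hr = 2665.636 mcg/hr
Concentration = 59 mg ÷ 233 mL = 0.2532189 mg/mL = 253.2189 mcg/mL
Rate = 2665.636 mcg/hr ÷ 253.2189 mcg/mL = 10.527 mL/hr
Volume infused = 10.527 mL/hr × 17.8 hr = 187.3807 mL
Volume remaining = 233 − 187.3807 = 45.61932 mL
Drug remaining = 45.61932 mL × 253.2189 mcg/mL = 11551.67 mcg = 11.55167 mg

11.6 mg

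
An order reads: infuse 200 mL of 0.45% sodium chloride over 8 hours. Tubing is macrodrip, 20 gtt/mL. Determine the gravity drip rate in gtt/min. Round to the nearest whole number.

8 gtt/min

200 mL ÷ (8 hr × 60 = 480 min) = 0.4166667 mL/min
0.4166667 mL/min × 20 gtt/mL = 8.333333 gtt/min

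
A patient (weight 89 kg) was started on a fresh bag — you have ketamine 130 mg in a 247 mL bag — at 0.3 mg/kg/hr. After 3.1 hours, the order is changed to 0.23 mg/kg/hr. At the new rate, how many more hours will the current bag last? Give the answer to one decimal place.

Initial rate:
Dose = 0.3 mg/kg/hr × 89 kg = 26.7 mg/hr
Concentration = 130 mg ÷ 247 mL = 0.5263158 mg/mL
Rate = 26.7 mg/hr ÷ 0.5263158 mg/mL = 50.73 mL/hr
Volume infused so far = 50.73 mL/hr × 3.1 hr = 157.263 mL
Volume remaining = 247 − 157.263 = 89.737 mL
New rate:
Dose = 0.23 mg/kg/hr × 89 kg = 20.47 mg/hr
Rate = 20.47 mg/hr ÷ 0.5263158 mg/mL = 38.893 mL/hr
Time remaining = 89.737 mL ÷ 38.893 mL/hr = 2.307279 hr

2.3 hours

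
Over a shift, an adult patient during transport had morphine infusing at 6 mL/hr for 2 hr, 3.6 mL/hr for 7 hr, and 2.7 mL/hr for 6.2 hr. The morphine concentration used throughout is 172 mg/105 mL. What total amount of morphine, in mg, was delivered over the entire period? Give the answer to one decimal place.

88.4 mg

Concentration = 172 mg ÷ 105 mL = 1.638095 mg/mL
Stage 1: 6 mL/hr × 2 hr = 12 mL → 12 mL × 1.638095 mg/mL = 19.65714 mg
Stage 2: 3.6 mL/hr × 7 hr = 25.2 mL → 25.2 mL × 1.638095 mg/mL = 41.28 mg
Stage 3: 2.7 mL/hr × 6.2 hr = 16.74 mL → 16.74 mL × 1.638095 mg/mL = 27.42171 mg
Total = 19.65714 + 41.28 + 27.42171 = 88.35886 mg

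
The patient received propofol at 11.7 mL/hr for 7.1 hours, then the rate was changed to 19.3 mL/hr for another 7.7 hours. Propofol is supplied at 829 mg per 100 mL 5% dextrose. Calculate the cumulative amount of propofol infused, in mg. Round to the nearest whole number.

Concentration = 829 mg ÷ 100 mL = 8.29 mg/mL
Stage 1: 11.7 mL/hr × 7.1 hr = 83.07 mL → 83.07 mL × 8.29 mg/mL = 688.6503 mg
Stage 2: 19.3 mL/hr × 7.7 hr = 148.61 mL → 148.61 mL × 8.29 mg/mL = 1231.977 mg
Total = 688.6503 + 1231.977 = 1920.627 mg

1921 mg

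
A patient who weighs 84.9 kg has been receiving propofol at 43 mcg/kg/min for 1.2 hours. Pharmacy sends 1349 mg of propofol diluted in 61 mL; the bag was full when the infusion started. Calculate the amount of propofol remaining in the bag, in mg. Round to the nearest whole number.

1086 mg

Dose = 43 mcg/kg/min × 84.9 kg = 3650.7 mcg/min
3650.7 mcg/min × 60 min/hr = 219042 mcg/hr
Concentration = 1349 mg ÷ 61 mL = 22.11475 mg/mL = 22114.75 mcg/mL
Rate = 219042 mcg/hr ÷ 22114.75 mcg/mL = 9.90479 mL/hr
Volume infused = 9.90479 mL/hr × 1.2 hr = 11.88575 mL
Volume remaining = 61 − 11.88575 = 49.11425 mL
Drug remaining = 49.11425 mL × 22114.75 mcg/mL = 1086150 mcg = 1086.15 mg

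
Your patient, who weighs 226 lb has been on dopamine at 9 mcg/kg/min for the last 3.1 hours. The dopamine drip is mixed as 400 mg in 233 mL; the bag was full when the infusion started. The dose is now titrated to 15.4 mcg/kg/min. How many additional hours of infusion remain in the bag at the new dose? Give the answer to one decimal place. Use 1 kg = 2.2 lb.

Initial rate:
Weight = 226 lb ÷ 2.2 lb/kg = 102.7273 kg
Dose = 9 mcg/kg/min × 102.7273 kg = 924.5455 mcg/min
924.5455 mcg/min × 60 min/hr = 55472.73 mcg/hr
Concentration = 400 mg ÷ 233 mL = 1.716738 mg/mL = 1716.738 mcg/mL
Rate = 55472.73 mcg/hr ÷ 1716.738 mcg/mL = 32.31286 mL/hr
Volume infused so far = 32.31286 mL/hr × 3.1 hr = 100.1699 mL
Volume remaining = 233 − 100.1699 = 132.8301 mL
New rate:
Dose = 15.4 mcg/kg/min × 102.7273 kg = 1582 mcg/min
1582 mcg/min × 60 min/hr = 94920 mcg/hr
Rate = 94920 mcg/hr ÷ 1716.738 mcg/mL = 55.2909 mL/hr
Time remaining = 132.8301 mL ÷ 55.2909 mL/hr = 2.402387 hr

2.4 hours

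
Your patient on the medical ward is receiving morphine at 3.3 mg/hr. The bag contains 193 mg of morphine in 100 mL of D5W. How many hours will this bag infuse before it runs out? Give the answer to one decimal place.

Concentration = 193 mg ÷ 100 mL = 1.93 mg/mL
Rate = 3.3 mg/hr ÷ 1.93 mg/mL = 1.709845 mL/hr
Duration = 100 mL ÷ 1.709845 mL/hr = 58.48485 hr

58.5 hours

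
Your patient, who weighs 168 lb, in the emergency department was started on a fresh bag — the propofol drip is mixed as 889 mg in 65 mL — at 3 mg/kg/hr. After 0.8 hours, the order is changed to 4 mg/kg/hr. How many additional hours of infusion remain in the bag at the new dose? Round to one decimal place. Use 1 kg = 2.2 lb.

Initial rate:
Weight = 168 lb ÷ 2.2 lb/kg = 76.36364 kg
Dose = 3 mg/kg/hr × 76.36364 kg = 229.0909 mg/hr
Concentration = 889 mg ÷ 65 mL = 13.67692 mg/mL
Rate = 229.0909 mg/hr ÷ 13.67692 mg/mL = 16.75018 mL/hr
Volume infused so far = 16.75018 mL/hr × 0.8 hr = 13.40014 mL
Volume remaining = 65 − 13.40014 = 51.59986 mL
New rate:
Dose = 4 mg/kg/hr × 76.36364 kg = 305.4545 mg/hr
Rate = 305.4545 mg/hr ÷ 13.67692 mg/mL = 22.33357 mL/hr
Time remaining = 51.59986 mL ÷ 22.33357 mL/hr = 2.310417 hr

2.3 hours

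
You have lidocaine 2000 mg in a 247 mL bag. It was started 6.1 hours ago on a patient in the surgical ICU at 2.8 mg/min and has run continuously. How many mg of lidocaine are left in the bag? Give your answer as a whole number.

2.8 mg/min × 60 min/hr = 168 mg/hr
Concentration = 2000 mg ÷ 247 mL = 8.097166 mg/mL
Rate = 168 mg/hr ÷ 8.097166 mg/mL = 20.748 mL/hr
Volume infused = 20.748 mL/hr × 6.1 hr = 126.5628 mL
Volume remaining = 247 − 126.5628 = 120.4372 mL
Drug remaining = 120.4372 mL × 8.097166 mg/mL = 975.2 mg

975 mg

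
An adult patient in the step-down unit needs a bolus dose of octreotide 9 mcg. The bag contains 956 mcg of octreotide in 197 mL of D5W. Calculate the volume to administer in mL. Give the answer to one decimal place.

1.9 mL

Concentration = 956 mcg ÷ 197 mL = 4.852792 mcg/mL
Volume = 9 mcg ÷ 4.852792 mcg/mL = 1.854603 mL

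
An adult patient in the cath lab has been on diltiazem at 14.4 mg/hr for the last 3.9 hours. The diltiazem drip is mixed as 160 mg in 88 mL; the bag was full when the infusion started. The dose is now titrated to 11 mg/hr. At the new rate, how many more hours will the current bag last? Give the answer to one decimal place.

9.4 hours

Initial rate:
Concentration = 160 mg ÷ 88 mL = 1.818182 mg/mL
Rate = 14.4 mg/hr ÷ 1.818182 mg/mL = 7.92 mL/hr
Volume infused so far = 7.92 mL/hr × 3.9 hr = 30.888 mL
Volume remaining = 88 − 30.888 = 57.112 mL
New rate:
Rate = 11 mg/hr ÷ 1.818182 mg/mL = 6.05 mL/hr
Time remaining = 57.112 mL ÷ 6.05 mL/hr = 9.44 hr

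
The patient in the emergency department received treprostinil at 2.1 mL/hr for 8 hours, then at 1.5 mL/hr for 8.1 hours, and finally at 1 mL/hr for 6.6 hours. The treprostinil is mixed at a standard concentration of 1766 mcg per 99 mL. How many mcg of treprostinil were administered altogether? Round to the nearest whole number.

634 mcg

Concentration = 1766 mcg ÷ 99 mL = 17.83838 mcg/mL
Stage 1: 2.1 mL/hr × 8 hr = 16.8 mL → 16.8 mL × 17.83838 mcg/mL = 299.6848 mcg
Stage 2: 1.5 mL/hr × 8.1 hr = 12.15 mL → 12.15 mL × 17.83838 mcg/mL = 216.7364 mcg
Stage 3: 1 mL/hr × 6.6 hr = 6.6 mL → 6.6 mL × 17.83838 mcg/mL = 117.7333 mcg
Total = 299.6848 + 216.7364 + 117.7333 = 634.1545 mcg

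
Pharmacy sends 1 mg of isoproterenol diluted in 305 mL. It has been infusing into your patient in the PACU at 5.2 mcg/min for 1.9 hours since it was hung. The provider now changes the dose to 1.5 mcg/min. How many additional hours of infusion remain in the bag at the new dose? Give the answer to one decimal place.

4.5 hours

Initial rate:
5.2 mcg/min × 60 min/hr = 312 mcg/hr
Concentration = 1 mg ÷ 305 mL = 0.003278689 mg/mL = 3.278689 mcg/mL
Rate = 312 mcg/hr ÷ 3.278689 mcg/mL = 95.16 mL/hr
Volume infused so far = 95.16 mL/hr × 1.9 hr = 180.804 mL
Volume remaining = 305 − 180.804 = 124.196 mL
New rate:
1.5 mcg/min × 60 min/hr = 90 mcg/hr
Rate = 90 mcg/hr ÷ 3.278689 mcg/mL = 27.45 mL/hr
Time remaining = 124.196 mL ÷ 27.45 mL/hr = 4.524444 hr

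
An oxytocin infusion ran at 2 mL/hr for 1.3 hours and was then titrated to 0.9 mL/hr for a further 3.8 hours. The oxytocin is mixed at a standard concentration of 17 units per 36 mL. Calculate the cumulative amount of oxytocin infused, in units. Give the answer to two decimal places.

Concentration = 17 units ÷ 36 mL = 0.4722222 units/mL
Stage 1: 2 mL/hr × 1.3 hr = 2.6 mL → 2.6 mL × 0.4722222 units/mL = 1.227778 units
Stage 2: 0.9 mL/hr × 3.8 hr = 3.42 mL → 3.42 mL × 0.4722222 units/mL = 1.615 units
Total = 1.227778 + 1.615 = 2.842778 units

2.84 units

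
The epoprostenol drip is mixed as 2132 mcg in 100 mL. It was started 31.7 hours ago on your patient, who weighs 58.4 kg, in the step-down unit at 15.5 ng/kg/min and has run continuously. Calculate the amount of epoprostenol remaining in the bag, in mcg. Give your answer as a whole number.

410 mcg

Dose = 15.5 ng/kg/min × 58.4 kg = 905.2 ng/min
905.2 ng/min × 60 min/hr = 54312 ng/hr
Concentration = 2132 mcg ÷ 100 mL = 21.32 mcg/mL = 21320 ng/mL
Rate = 54312 ng/hr ÷ 21320 ng/mL = 2.547467 mL/hr
Volume infused = 2.547467 mL/hr × 31.7 hr = 80.75471 mL
Volume remaining = 100 − 80.75471 = 19.24529 mL
Drug remaining = 19.24529 mL × 21320 ng/mL = 410309.6 ng = 410.3096 mcg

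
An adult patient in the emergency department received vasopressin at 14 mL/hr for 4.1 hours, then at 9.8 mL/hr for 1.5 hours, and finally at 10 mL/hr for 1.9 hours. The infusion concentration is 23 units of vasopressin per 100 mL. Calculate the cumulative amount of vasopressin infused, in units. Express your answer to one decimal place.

Concentration = 23 units ÷ 100 mL = 0.23 units/mL
Stage 1: 14 mL/hr × 4.1 hr = 57.4 mL → 57.4 mL × 0.23 units/mL = 13.202 units
Stage 2: 9.8 mL/hr × 1.5 hr = 14.7 mL → 14.7 mL × 0.23 units/mL = 3.381 units
Stage 3: 10 mL/hr × 1.9 hr = 19 mL → 19 mL × 0.23 units/mL = 4.37 units
Total = 13.202 + 3.381 + 4.37 = 20.953 units

21.0 units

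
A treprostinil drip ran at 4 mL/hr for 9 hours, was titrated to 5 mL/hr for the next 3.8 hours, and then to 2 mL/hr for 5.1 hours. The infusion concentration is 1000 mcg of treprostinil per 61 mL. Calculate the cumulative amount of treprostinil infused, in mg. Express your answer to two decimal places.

1.07 mg

Concentration = 1000 mcg ÷ 61 mL = 16.39344 mcg/mL
Stage 1: 4 mL/hr × 9 hr = 36 mL → 36 mL × 16.39344 mcg/mL = 590.1639 mcg
Stage 2: 5 mL/hr × 3.8 hr = 19 mL → 19 mL × 16.39344 mcg/mL = 311.4754 mcg
Stage 3: 2 mL/hr × 5.1 hr = 10.2 mL → 10.2 mL × 16.39344 mcg/mL = 167.2131 mcg
Total = 590.1639 + 311.4754 + 167.2131 = 1068.852 mcg = 1.068852 mg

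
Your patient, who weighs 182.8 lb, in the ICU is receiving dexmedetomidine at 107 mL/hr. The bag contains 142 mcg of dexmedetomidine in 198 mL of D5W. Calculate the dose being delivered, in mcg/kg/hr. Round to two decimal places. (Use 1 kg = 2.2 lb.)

0.92 mcg/kg/hr

Weight = 182.8 lb ÷ 2.2 lb/kg = 83.09091 kg
Concentration = 142 mcg ÷ 198 mL = 0.7171717 mcg/mL
Drug rate = 107 mL/hr × 0.7171717 mcg/mL = 76.73737 mcg/hr
76.73737 mcg/hr ÷ 83.09091 kg = 0.9235351 mcg/kg/hr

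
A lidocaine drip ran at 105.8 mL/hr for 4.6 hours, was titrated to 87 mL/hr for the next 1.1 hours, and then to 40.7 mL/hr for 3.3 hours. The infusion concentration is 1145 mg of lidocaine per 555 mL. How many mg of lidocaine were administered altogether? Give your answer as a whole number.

1479 mg

Concentration = 1145 mg ÷ 555 mL = 2.063063 mg/mL
Stage 1: 105.8 mL/hr × 4.6 hr = 486.68 mL → 486.68 mL × 2.063063 mg/mL = 1004.052 mg
Stage 2: 87 mL/hr × 1.1 hr = 95.7 mL → 95.7 mL × 2.063063 mg/mL = 197.4351 mg
Stage 3: 40.7 mL/hr × 3.3 hr = 134.31 mL → 134.31 mL × 2.063063 mg/mL = 277.09 mg
Total = 1004.052 + 197.4351 + 277.09 = 1478.577 mg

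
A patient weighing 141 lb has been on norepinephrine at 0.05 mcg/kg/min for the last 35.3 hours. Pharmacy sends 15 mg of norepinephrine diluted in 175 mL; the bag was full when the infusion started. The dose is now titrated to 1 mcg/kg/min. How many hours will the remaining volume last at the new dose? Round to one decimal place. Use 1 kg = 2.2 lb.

2.1 hours

Initial rate:
Weight = 141 lb ÷ 2.2 lb/kg = 64.09091 kg
Dose = 0.05 mcg/kg/min × 64.09091 kg = 3.204545 mcg/min
3.204545 mcg/min × 60 min/hr = 192.2727 mcg/hr
Concentration = 15 mg ÷ 175 mL = 0.08571429 mg/mL = 85.71429 mcg/mL
Rate = 192.2727 mcg/hr ÷ 85.71429 mcg/mL = 2.243182 mL/hr
Volume infused so far = 2.243182 mL/hr × 35.3 hr = 79.18432 mL
Volume remaining = 175 − 79.18432 = 95.81568 mL
New rate:
Dose = 1 mcg/kg/min × 64.09091 kg = 64.09091 mcg/min
64.09091 mcg/min × 60 min/hr = 3845.455 mcg/hr
Rate = 3845.455 mcg/hr ÷ 85.71429 mcg/mL = 44.86364 mL/hr
Time remaining = 95.81568 mL ÷ 44.86364 mL/hr = 2.135709 hr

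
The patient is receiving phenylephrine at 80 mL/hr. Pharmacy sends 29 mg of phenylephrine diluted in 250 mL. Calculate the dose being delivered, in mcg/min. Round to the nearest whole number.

Concentration = 29 mg ÷ 250 mL = 0.116 mg/mL = 116 mcg/mL
Drug rate = 80 mL/hr × 116 mcg/mL = 9280 mcg/hr
9280 mcg/hr ÷ 60 min/hr = 154.6667 mcg/min

155 mcg/min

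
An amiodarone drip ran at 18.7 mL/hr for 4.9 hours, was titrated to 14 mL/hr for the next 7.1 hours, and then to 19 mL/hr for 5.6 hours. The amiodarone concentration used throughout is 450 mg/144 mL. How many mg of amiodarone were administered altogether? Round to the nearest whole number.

929 mg

Concentration = 450 mg ÷ 144 mL = 3.125 mg/mL
Stage 1: 18.7 mL/hr × 4.9 hr = 91.63 mL → 91.63 mL × 3.125 mg/mL = 286.3438 mg
Stage 2: 14 mL/hr × 7.1 hr = 99.4 mL → 99.4 mL × 3.125 mg/mL = 310.625 mg
Stage 3: 19 mL/hr × 5.6 hr = 106.4 mL → 106.4 mL × 3.125 mg/mL = 332.5 mg
Total = 286.3438 + 310.625 + 332.5 = 929.4688 mg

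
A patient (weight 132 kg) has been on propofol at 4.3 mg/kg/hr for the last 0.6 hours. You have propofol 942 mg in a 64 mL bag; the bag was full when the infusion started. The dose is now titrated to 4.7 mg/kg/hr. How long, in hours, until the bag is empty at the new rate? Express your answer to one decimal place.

Initial rate:
Dose = 4.3 mg/kg/hr × 132 kg = 567.6 mg/hr
Concentration = 942 mg ÷ 64 mL = 14.71875 mg/mL
Rate = 567.6 mg/hr ÷ 14.71875 mg/mL = 38.56306 mL/hr
Volume infused so far = 38.56306 mL/hr × 0.6 hr = 23.13783 mL
Volume remaining = 64 − 23.13783 = 40.86217 mL
New rate:
Dose = 4.7 mg/kg/hr × 132 kg = 620.4 mg/hr
Rate = 620.4 mg/hr ÷ 14.71875 mg/mL = 42.15032 mL/hr
Time remaining = 40.86217 mL ÷ 42.15032 mL/hr = 0.9694391 hr

1.0 hours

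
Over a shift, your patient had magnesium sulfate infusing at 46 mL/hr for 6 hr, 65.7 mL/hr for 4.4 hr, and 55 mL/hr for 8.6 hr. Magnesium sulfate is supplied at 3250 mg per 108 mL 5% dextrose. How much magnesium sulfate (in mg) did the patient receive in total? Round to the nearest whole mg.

Concentration = 3250 mg ÷ 108 mL = 30.09259 mg/mL
Stage 1: 46 mL/hr × 6 hr = 276 mL → 276 mL × 30.09259 mg/mL = 8305.556 mg
Stage 2: 65.7 mL/hr × 4.4 hr = 289.08 mL → 289.08 mL × 30.09259 mg/mL = 8699.167 mg
Stage 3: 55 mL/hr × 8.6 hr = 473 mL → 473 mL × 30.09259 mg/mL = 14233.8 mg
Total = 8305.556 + 8699.167 + 14233.8 = 31238.52 mg

31239 mg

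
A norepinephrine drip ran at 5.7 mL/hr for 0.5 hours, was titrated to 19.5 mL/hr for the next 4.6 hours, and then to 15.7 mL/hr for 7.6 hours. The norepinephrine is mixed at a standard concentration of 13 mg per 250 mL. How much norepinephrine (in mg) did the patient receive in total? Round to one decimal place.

Concentration = 13 mg ÷ 250 mL = 0.052 mg/mL
Stage 1: 5.7 mL/hr × 0.5 hr = 2.85 mL → 2.85 mL × 0.052 mg/mL = 0.1482 mg
Stage 2: 19.5 mL/hr × 4.6 hr = 89.7 mL → 89.7 mL × 0.052 mg/mL = 4.6644 mg
Stage 3: 15.7 mL/hr × 7.6 hr = 119.32 mL → 119.32 mL × 0.052 mg/mL = 6.20464 mg
Total = 0.1482 + 4.6644 + 6.20464 = 11.01724 mg

11.0 mg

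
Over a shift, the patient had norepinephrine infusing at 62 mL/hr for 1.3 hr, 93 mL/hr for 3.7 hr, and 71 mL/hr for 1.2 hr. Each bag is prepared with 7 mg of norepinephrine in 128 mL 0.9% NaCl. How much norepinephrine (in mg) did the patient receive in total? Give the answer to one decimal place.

27.9 mg

Concentration = 7 mg ÷ 128 mL = 0.0546875 mg/mL
Stage 1: 62 mL/hr × 1.3 hr = 80.6 mL → 80.6 mL × 0.0546875 mg/mL = 4.407813 mg
Stage 2: 93 mL/hr × 3.7 hr = 344.1 mL → 344.1 mL × 0.0546875 mg/mL = 18.81797 mg
Stage 3: 71 mL/hr × 1.2 hr = 85.2 mL → 85.2 mL × 0.0546875 mg/mL = 4.659375 mg
Total = 4.407813 + 18.81797 + 4.659375 = 27.88516 mg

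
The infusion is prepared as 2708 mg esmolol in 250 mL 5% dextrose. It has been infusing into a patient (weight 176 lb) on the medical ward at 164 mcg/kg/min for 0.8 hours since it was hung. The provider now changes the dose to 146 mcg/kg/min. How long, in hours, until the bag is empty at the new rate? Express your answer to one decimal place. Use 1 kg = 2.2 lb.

3.0 hours

Initial rate:
Weight = 176 lb ÷ 2.2 lb/kg = 80 kg
Dose = 164 mcg/kg/min × 80 kg = 13120 mcg/min
13120 mcg/min × 60 min/hr = 787200 mcg/hr
Concentration = 2708 mg ÷ 250 mL = 10.832 mg/mL = 10832 mcg/mL
Rate = 787200 mcg/hr ÷ 10832 mcg/mL = 72.67356 mL/hr
Volume infused so far = 72.67356 mL/hr × 0.8 hr = 58.13885 mL
Volume remaining = 250 − 58.13885 = 191.8612 mL
New rate:
Dose = 146 mcg/kg/min × 80 kg = 11680 mcg/min
11680 mcg/min × 60 min/hr = 700800 mcg/hr
Rate = 700800 mcg/hr ÷ 10832 mcg/mL = 64.69719 mL/hr
Time remaining = 191.8612 mL ÷ 64.69719 mL/hr = 2.965525 hr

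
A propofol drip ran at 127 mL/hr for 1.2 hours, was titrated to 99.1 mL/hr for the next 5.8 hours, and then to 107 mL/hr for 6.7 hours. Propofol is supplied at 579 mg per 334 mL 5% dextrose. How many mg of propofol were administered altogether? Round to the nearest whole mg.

2503 mg

Concentration = 579 mg ÷ 334 mL = 1.733533 mg/mL
Stage 1: 127 mL/hr × 1.2 hr = 152.4 mL → 152.4 mL × 1.733533 mg/mL = 264.1904 mg
Stage 2: 99.1 mL/hr × 5.8 hr = 574.78 mL → 574.78 mL × 1.733533 mg/mL = 996.4001 mg
Stage 3: 107 mL/hr × 6.7 hr = 716.9 mL → 716.9 mL × 1.733533 mg/mL = 1242.77 mg
Total = 264.1904 + 996.4001 + 1242.77 = 2503.36 mg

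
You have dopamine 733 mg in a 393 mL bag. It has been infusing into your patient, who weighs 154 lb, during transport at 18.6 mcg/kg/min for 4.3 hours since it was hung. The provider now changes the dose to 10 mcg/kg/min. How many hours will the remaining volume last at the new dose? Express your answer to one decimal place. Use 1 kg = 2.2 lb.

9.5 hours

Initial rate:
Weight = 154 lb ÷ 2.2 lb/kg = 70 kg
Dose = 18.6 mcg/kg/min × 70 kg = 1302 mcg/min
1302 mcg/min × 60 min/hr = 78120 mcg/hr
Concentration = 733 mg ÷ 393 mL = 1.86514 mg/mL = 1865.14 mcg/mL
Rate = 78120 mcg/hr ÷ 1865.14 mcg/mL = 41.88426 mL/hr
Volume infused so far = 41.88426 mL/hr × 4.3 hr = 180.1023 mL
Volume remaining = 393 − 180.1023 = 212.8977 mL
New rate:
Dose = 10 mcg/kg/min × 70 kg = 700 mcg/min
700 mcg/min × 60 min/hr = 42000 mcg/hr
Rate = 42000 mcg/hr ÷ 1865.14 mcg/mL = 22.51842 mL/hr
Time remaining = 212.8977 mL ÷ 22.51842 mL/hr = 9.454381 hr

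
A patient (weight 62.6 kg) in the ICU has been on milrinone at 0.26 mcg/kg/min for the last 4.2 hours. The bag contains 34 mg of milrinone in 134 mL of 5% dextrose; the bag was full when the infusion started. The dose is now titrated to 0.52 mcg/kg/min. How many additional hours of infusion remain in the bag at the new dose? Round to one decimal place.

Initial rate:
Dose = 0.26 mcg/kg/min × 62.6 kg = 16.276 mcg/min
16.276 mcg/min × 60 min/hr = 976.56 mcg/hr
Concentration = 34 mg ÷ 134 mL = 0.2537313 mg/mL = 253.7313 mcg/mL
Rate = 976.56 mcg/hr ÷ 253.7313 mcg/mL = 3.848795 mL/hr
Volume infused so far = 3.848795 mL/hr × 4.2 hr = 16.16494 mL
Volume remaining = 134 − 16.16494 = 117.8351 mL
New rate:
Dose = 0.52 mcg/kg/min × 62.6 kg = 32.552 mcg/min
32.552 mcg/min × 60 min/hr = 1953.12 mcg/hr
Rate = 1953.12 mcg/hr ÷ 253.7313 mcg/mL = 7.697591 mL/hr
Time remaining = 117.8351 mL ÷ 7.697591 mL/hr = 15.30804 hr

15.3 hours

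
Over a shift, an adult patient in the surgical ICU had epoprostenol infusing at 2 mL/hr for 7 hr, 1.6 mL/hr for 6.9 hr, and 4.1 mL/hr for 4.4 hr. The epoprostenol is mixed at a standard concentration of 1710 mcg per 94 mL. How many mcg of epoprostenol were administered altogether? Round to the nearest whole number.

Concentration = 1710 mcg ÷ 94 mL = 18.19149 mcg/mL
Stage 1: 2 mL/hr × 7 hr = 14 mL → 14 mL × 18.19149 mcg/mL = 254.6809 mcg
Stage 2: 1.6 mL/hr × 6.9 hr = 11.04 mL → 11.04 mL × 18.19149 mcg/mL = 200.834 mcg
Stage 3: 4.1 mL/hr × 4.4 hr = 18.04 mL → 18.04 mL × 18.19149 mcg/mL = 328.1745 mcg
Total = 254.6809 + 200.834 + 328.1745 = 783.6894 mcg

784 mcg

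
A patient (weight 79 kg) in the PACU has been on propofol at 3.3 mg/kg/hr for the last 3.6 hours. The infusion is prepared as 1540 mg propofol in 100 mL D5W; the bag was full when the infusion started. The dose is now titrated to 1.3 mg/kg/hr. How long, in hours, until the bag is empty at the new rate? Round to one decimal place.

Initial rate:
Dose = 3.3 mg/kg/hr × 79 kg = 260.7 mg/hr
Concentration = 1540 mg ÷ 100 mL = 15.4 mg/mL
Rate = 260.7 mg/hr ÷ 15.4 mg/mL = 16.92857 mL/hr
Volume infused so far = 16.92857 mL/hr × 3.6 hr = 60.94286 mL
Volume remaining = 100 − 60.94286 = 39.05714 mL
New rate:
Dose = 1.3 mg/kg/hr × 79 kg = 102.7 mg/hr
Rate = 102.7 mg/hr ÷ 15.4 mg/mL = 6.668831 mL/hr
Time remaining = 39.05714 mL ÷ 6.668831 mL/hr = 5.85667 hr

5.9 hours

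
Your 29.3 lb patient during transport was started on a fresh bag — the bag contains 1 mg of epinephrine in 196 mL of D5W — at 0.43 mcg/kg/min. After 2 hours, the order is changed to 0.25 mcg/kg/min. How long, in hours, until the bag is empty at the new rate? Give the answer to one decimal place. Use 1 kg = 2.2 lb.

Initial rate:
Weight = 29.3 lb ÷ 2.2 lb/kg = 13.31818 kg
Dose = 0.43 mcg/kg/min × 13.31818 kg = 5.726818 mcg/min
5.726818 mcg/min × 60 min/hr = 343.6091 mcg/hr
Concentration = 1 mg ÷ 196 mL = 0.005102041 mg/mL = 5.102041 mcg/mL
Rate = 343.6091 mcg/hr ÷ 5.102041 mcg/mL = 67.34738 mL/hr
Volume infused so far = 67.34738 mL/hr × 2 hr = 134.6948 mL
Volume remaining = 196 − 134.6948 = 61.30524 mL
New rate:
Dose = 0.25 mcg/kg/min × 13.31818 kg = 3.329545 mcg/min
3.329545 mcg/min × 60 min/hr = 199.7727 mcg/hr
Rate = 199.7727 mcg/hr ÷ 5.102041 mcg/mL = 39.15545 mL/hr
Time remaining = 61.30524 mL ÷ 39.15545 mL/hr = 1.565688 hr

1.6 hours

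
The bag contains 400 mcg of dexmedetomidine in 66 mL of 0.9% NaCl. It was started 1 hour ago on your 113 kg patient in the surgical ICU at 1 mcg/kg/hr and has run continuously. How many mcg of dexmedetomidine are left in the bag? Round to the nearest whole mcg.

Dose = 1 mcg/kg/hr × 113 kg = 113 mcg/hr
Concentration = 400 mcg ÷ 66 mL = 6.060606 mcg/mL
Rate = 113 mcg/hr ÷ 6.060606 mcg/mL = 18.645 mL/hr
Volume infused = 18.645 mL/hr × 1 hr = 18.645 mL
Volume remaining = 66 − 18.645 = 47.355 mL
Drug remaining = 47.355 mL × 6.060606 mcg/mL = 287 mcg

287 mcg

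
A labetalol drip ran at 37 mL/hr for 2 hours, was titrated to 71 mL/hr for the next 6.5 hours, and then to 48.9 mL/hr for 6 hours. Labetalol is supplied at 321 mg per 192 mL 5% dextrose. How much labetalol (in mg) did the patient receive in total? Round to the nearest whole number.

Concentration = 321 mg ÷ 192 mL = 1.671875 mg/mL
Stage 1: 37 mL/hr × 2 hr = 74 mL → 74 mL × 1.671875 mg/mL = 123.7188 mg
Stage 2: 71 mL/hr × 6.5 hr = 461.5 mL → 461.5 mL × 1.671875 mg/mL = 771.5703 mg
Stage 3: 48.9 mL/hr × 6 hr = 293.4 mL → 293.4 mL × 1.671875 mg/mL = 490.5281 mg
Total = 123.7188 + 771.5703 + 490.5281 = 1385.817 mg

1386 mg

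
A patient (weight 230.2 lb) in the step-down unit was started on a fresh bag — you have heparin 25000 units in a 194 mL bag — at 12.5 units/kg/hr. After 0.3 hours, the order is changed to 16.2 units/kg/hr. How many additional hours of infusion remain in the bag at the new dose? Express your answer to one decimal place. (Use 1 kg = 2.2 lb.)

14.5 hours

Initial rate:
Weight = 230.2 lb ÷ 2.2 lb/kg = 104.6364 kg
Dose = 12.5 units/kg/hr × 104.6364 kg = 1307.955 units/hr
Concentration = 25000 units ÷ 194 mL = 128.866 units/mL
Rate = 1307.955 units/hr ÷ 128.866 units/mL = 10.14973 mL/hr
Volume infused so far = 10.14973 mL/hr × 0.3 hr = 3.044918 mL
Volume remaining = 194 − 3.044918 = 190.9551 mL
New rate:
Dose = 16.2 units/kg/hr × 104.6364 kg = 1695.109 units/hr
Rate = 1695.109 units/hr ÷ 128.866 units/mL = 13.15405 mL/hr
Time remaining = 190.9551 mL ÷ 13.15405 mL/hr = 14.51683 hr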